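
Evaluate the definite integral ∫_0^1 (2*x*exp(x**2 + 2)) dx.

Let u = x**2 + 2, so du = 2*x dx. When x = 0, u = 2; when x = 1, u = 3.
The integral becomes ∫ exp(u) du from 2 to 3, with antiderivative exp(u).
Back in x: F(x) = exp(x**2 + 2).
Then F(1) - F(0) = (exp(3)) - (exp(2)) = -exp(2) + exp(3).

-exp(2) + exp(3)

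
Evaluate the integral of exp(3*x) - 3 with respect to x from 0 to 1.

-10/3 + exp(3)/3

An antiderivative is F(x) = exp(3*x)/3 - 3*x.
Then F(1) - F(0) = (-3 + exp(3)/3) - (1/3) = -10/3 + exp(3)/3.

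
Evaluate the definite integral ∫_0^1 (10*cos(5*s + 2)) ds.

-2*sin(2) + 2*sin(7)

Let u = 5*s + 2, so du = 5 ds. When s = 0, u = 2; when s = 1, u = 7.
The integral becomes 2·∫ cos(u) du from 2 to 7, with antiderivative 2*sin(u).
Back in s: F(s) = 2*sin(5*s + 2).
Then F(1) - F(0) = (2*sin(7)) - (2*sin(2)) = -2*sin(2) + 2*sin(7).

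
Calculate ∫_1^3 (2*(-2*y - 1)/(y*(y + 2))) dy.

-3*log(5) + 2*log(3)

Factor the denominator: y**2 + 2*y = (y + 2)y.
Partial fractions: 2*(-2*y - 1)/(y*(y + 2)) = -3/(y + 2) - 1/y.
An antiderivative is F(y) = -log(y) - 3*log(y + 2).
Then F(3) - F(1) = (-3*log(5) - log(3)) - (-log(27)) = -3*log(5) + 2*log(3).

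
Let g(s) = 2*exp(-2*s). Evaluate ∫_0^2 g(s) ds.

An antiderivative is F(s) = -exp(-2*s).
Then F(2) - F(0) = (-exp(-4)) - (-1) = 1 - exp(-4).

1 - exp(-4)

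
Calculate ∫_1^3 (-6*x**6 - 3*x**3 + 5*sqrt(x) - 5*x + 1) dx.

-41056/21 + 10*sqrt(3)

By the power rule, an antiderivative is F(x) = -6*x**7/7 - 3*x**4/4 + 10*x**(3/2)/3 - 5*x**2/2 + x.
Then F(3) - F(1) = (-54735/28 + 10*sqrt(3)) - (19/84) = -41056/21 + 10*sqrt(3).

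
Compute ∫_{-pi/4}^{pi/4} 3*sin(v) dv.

0

An antiderivative is F(v) = -3*cos(v).
Then F(pi/4) - F(-pi/4) = (-3*sqrt(2)/2) - (-3*sqrt(2)/2) = 0.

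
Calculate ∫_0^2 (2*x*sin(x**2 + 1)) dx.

-cos(5) + cos(1)

Let u = x**2 + 1, so du = 2*x dx. When x = 0, u = 1; when x = 2, u = 5.
The integral becomes ∫ sin(u) du from 1 to 5, with antiderivative -cos(u).
Back in x: F(x) = -cos(x**2 + 1).
Then F(2) - F(0) = (-cos(5)) - (-cos(1)) = -cos(5) + cos(1).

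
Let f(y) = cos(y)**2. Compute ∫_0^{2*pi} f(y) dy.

pi

Use the identity cos^2(y) = (1 + cos(2*y))/2.
An antiderivative is F(y) = y/2 + sin(2*y)/4.
Then F(2*pi) - F(0) = (pi) - (0) = pi.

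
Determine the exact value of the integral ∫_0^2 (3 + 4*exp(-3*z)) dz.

22/3 - 4*exp(-6)/3

An antiderivative is F(z) = 3*z - 4*exp(-3*z)/3.
Then F(2) - F(0) = (6 - 4*exp(-6)/3) - (-4/3) = 22/3 - 4*exp(-6)/3.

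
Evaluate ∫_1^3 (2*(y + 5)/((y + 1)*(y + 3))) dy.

Factor the denominator: y**2 + 4*y + 3 = (y + 3)(y + 1).
Partial fractions: 2*(y + 5)/((y + 1)*(y + 3)) = -2/(y + 3) + 4/(y + 1).
An antiderivative is F(y) = 4*log(y + 1) - 2*log(y + 3).
Then F(3) - F(1) = (log(64/9)) - (0) = log(64/9).

log(64/9)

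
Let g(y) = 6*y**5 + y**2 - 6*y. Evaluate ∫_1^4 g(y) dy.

By the power rule, an antiderivative is F(y) = y**6 + y**3/3 - 3*y**2.
Then F(4) - F(1) = (12208/3) - (-5/3) = 4071.

4071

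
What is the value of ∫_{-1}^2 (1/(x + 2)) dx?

An antiderivative is F(x) = log(x + 2).
Then F(2) - F(-1) = (log(4)) - (0) = log(4).

log(4)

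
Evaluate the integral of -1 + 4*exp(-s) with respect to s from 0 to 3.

An antiderivative is F(s) = -s - 4*exp(-s).
Then F(3) - F(0) = (-3 - 4*exp(-3)) - (-4) = 1 - 4*exp(-3).

1 - 4*exp(-3)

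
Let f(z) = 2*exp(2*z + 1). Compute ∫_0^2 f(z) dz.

-exp(1) + exp(5)

Let u = 2*z + 1, so du = 2 dz. When z = 0, u = 1; when z = 2, u = 5.
The integral becomes ∫ exp(u) du from 1 to 5, with antiderivative exp(u).
Back in z: F(z) = exp(2*z + 1).
Then F(2) - F(0) = (exp(5)) - (exp(1)) = -exp(1) + exp(5).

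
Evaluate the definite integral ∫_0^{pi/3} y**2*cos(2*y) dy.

Integrate by parts twice (u = y^2, dv = cos(2*y) dy).
An antiderivative is F(y) = y**2*sin(2*y)/2 + y*cos(2*y)/2 - sin(2*y)/4.
Then F(pi/3) - F(0) = (-pi/12 - sqrt(3)/8 + sqrt(3)*pi**2/36) - (0) = -pi/12 - sqrt(3)/8 + sqrt(3)*pi**2/36.

-pi/12 - sqrt(3)/8 + sqrt(3)*pi**2/36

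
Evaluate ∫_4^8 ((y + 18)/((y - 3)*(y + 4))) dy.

Factor the denominator: y**2 + y - 12 = (y + 4)(y - 3).
Partial fractions: (y + 18)/((y - 3)*(y + 4)) = -2/(y + 4) + 3/(y - 3).
An antiderivative is F(y) = 3*log(y - 3) - 2*log(y + 4).
Then F(8) - F(4) = (-4*log(2) - 2*log(3) + 3*log(5)) - (-log(64)) = -2*log(3) + 2*log(2) + 3*log(5).

-2*log(3) + 2*log(2) + 3*log(5)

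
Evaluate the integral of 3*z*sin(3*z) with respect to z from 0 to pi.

pi

Integrate by parts once (u = z, dv = 3*sin(3*z) dz).
An antiderivative is F(z) = -z*cos(3*z) + sin(3*z)/3.
Then F(pi) - F(0) = (pi) - (0) = pi.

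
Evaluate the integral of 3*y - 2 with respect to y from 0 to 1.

-1/2

By the power rule, an antiderivative is F(y) = 3*y**2/2 - 2*y.
Then F(1) - F(0) = (-1/2) - (0) = -1/2.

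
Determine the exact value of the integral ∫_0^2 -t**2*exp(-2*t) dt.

Integrate by parts twice (u = t^2, dv = -exp(-2*t) dt).
An antiderivative is F(t) = (2*t**2 + 2*t + 1)*exp(-2*t)/4.
Then F(2) - F(0) = (13*exp(-4)/4) - (1/4) = (13 - exp(4))*exp(-4)/4.

(13 - exp(4))*exp(-4)/4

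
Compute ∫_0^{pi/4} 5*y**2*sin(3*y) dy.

-10/27 - 5*sqrt(2)/27 + 5*sqrt(2)*pi/36 + 5*sqrt(2)*pi**2/96

Integrate by parts twice (u = y^2, dv = 5*sin(3*y) dy).
An antiderivative is F(y) = -5*y**2*cos(3*y)/3 + 10*y*sin(3*y)/9 + 10*cos(3*y)/27.
Then F(pi/4) - F(0) = (5*sqrt(2)*(-32 + 24*pi + 9*pi**2)/864) - (10/27) = -10/27 - 5*sqrt(2)/27 + 5*sqrt(2)*pi/36 + 5*sqrt(2)*pi**2/96.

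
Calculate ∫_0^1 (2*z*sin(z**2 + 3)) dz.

Let u = z**2 + 3, so du = 2*z dz. When z = 0, u = 3; when z = 1, u = 4.
The integral becomes ∫ sin(u) du from 3 to 4, with antiderivative -cos(u).
Back in z: F(z) = -cos(z**2 + 3).
Then F(1) - F(0) = (-cos(4)) - (-cos(3)) = cos(3) - cos(4).

cos(3) - cos(4)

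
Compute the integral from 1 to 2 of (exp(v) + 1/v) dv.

-exp(1) + log(2) + exp(2)

An antiderivative is F(v) = exp(v) + log(v).
Then F(2) - F(1) = (log(2) + exp(2)) - (exp(1)) = -exp(1) + log(2) + exp(2).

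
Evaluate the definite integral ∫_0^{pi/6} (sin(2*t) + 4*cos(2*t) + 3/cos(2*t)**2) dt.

An antiderivative is F(t) = 2*sin(2*t) - cos(2*t)/2 + 3*tan(2*t)/2.
Then F(pi/6) - F(0) = (-1/4 + 5*sqrt(3)/2) - (-1/2) = 1/4 + 5*sqrt(3)/2.

1/4 + 5*sqrt(3)/2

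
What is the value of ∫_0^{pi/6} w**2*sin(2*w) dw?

-1/8 - pi**2/144 + sqrt(3)*pi/24

Integrate by parts twice (u = w^2, dv = sin(2*w) dw).
An antiderivative is F(w) = -w**2*cos(2*w)/2 + w*sin(2*w)/2 + cos(2*w)/4.
Then F(pi/6) - F(0) = (-pi**2/144 + 1/8 + sqrt(3)*pi/24) - (1/4) = -1/8 - pi**2/144 + sqrt(3)*pi/24.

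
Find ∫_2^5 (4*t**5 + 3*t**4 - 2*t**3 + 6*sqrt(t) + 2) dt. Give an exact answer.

-8*sqrt(2) + 20*sqrt(5) + 119313/10

By the power rule, an antiderivative is F(t) = 2*t**6/3 + 3*t**5/5 - t**4/2 + 4*t**(3/2) + 2*t.
Then F(5) - F(2) = (20*sqrt(5) + 71935/6) - (8*sqrt(2) + 868/15) = -8*sqrt(2) + 20*sqrt(5) + 119313/10.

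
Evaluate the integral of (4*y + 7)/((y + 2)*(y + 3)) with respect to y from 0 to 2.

Factor the denominator: y**2 + 5*y + 6 = (y + 3)(y + 2).
Partial fractions: (4*y + 7)/((y + 2)*(y + 3)) = 5/(y + 3) - 1/(y + 2).
An antiderivative is F(y) = -log(y + 2) + 5*log(y + 3).
Then F(2) - F(0) = (-2*log(2) + 5*log(5)) - (-log(2) + 5*log(3)) = -5*log(3) - log(2) + 5*log(5).

-5*log(3) - log(2) + 5*log(5)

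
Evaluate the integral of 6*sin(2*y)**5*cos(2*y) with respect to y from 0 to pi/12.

1/128

Let u = sin(2*y), so du = 2*cos(2*y) dy. When y = 0, u = 0; when y = pi/12, u = 1/2.
The integral becomes 3·∫ u**5 du from 0 to 1/2, with antiderivative u**6/2.
Back in y: F(y) = sin(2*y)**6/2.
Then F(pi/12) - F(0) = (1/128) - (0) = 1/128.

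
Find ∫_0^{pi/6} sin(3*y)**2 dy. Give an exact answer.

Use the identity sin^2(3*y) = (1 - cos(6*y))/2.
An antiderivative is F(y) = y/2 - sin(6*y)/12.
Then F(pi/6) - F(0) = (pi/12) - (0) = pi/12.

pi/12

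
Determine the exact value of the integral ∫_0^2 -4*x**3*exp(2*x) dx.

Integrate by parts 3 times (u = x^3, dv = -4*exp(2*x) dx).
An antiderivative is F(x) = (-4*x**3 + 6*x**2 - 6*x + 3)*exp(2*x)/2.
Then F(2) - F(0) = (-17*exp(4)/2) - (3/2) = -17*exp(4)/2 - 3/2.

-17*exp(4)/2 - 3/2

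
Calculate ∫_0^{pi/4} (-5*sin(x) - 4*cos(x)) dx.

-5 + sqrt(2)/2

An antiderivative is F(x) = -4*sin(x) + 5*cos(x).
Then F(pi/4) - F(0) = (sqrt(2)/2) - (5) = -5 + sqrt(2)/2.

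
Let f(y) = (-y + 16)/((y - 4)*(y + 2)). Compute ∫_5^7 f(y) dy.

Factor the denominator: y**2 - 2*y - 8 = (y + 2)(y - 4).
Partial fractions: (-y + 16)/((y - 4)*(y + 2)) = -3/(y + 2) + 2/(y - 4).
An antiderivative is F(y) = 2*log(y - 4) - 3*log(y + 2).
Then F(7) - F(5) = (-log(81)) - (-3*log(7)) = -4*log(3) + 3*log(7).

-4*log(3) + 3*log(7)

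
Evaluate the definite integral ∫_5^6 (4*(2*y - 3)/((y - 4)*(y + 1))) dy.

-4*log(3) + 4*log(7)

Factor the denominator: y**2 - 3*y - 4 = (y + 1)(y - 4).
Partial fractions: 4*(2*y - 3)/((y - 4)*(y + 1)) = 4/(y + 1) + 4/(y - 4).
An antiderivative is F(y) = 4*log(y - 4) + 4*log(y + 1).
Then F(6) - F(5) = (4*log(2) + 4*log(7)) - (4*log(2) + 4*log(3)) = -4*log(3) + 4*log(7).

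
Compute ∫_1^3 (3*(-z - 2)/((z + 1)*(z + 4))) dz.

Factor the denominator: z**2 + 5*z + 4 = (z + 4)(z + 1).
Partial fractions: 3*(-z - 2)/((z + 1)*(z + 4)) = -2/(z + 4) - 1/(z + 1).
An antiderivative is F(z) = -log(z + 1) - 2*log(z + 4).
Then F(3) - F(1) = (-2*log(7) - 2*log(2)) - (-log(50)) = log(25/98).

log(25/98)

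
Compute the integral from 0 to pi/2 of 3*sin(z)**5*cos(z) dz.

Let u = sin(z), so du = cos(z) dz. When z = 0, u = 0; when z = pi/2, u = 1.
The integral becomes 3·∫ u**5 du from 0 to 1, with antiderivative u**6/2.
Back in z: F(z) = sin(z)**6/2.
Then F(pi/2) - F(0) = (1/2) - (0) = 1/2.

1/2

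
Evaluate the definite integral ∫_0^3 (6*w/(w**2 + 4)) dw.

-6*log(2) + 3*log(13)

Let u = w**2 + 4, so du = 2*w dw. When w = 0, u = 4; when w = 3, u = 13.
The integral becomes 3·∫ 1/u du from 4 to 13, with antiderivative 3*log(u).
Back in w: F(w) = 3*log(w**2 + 4).
Then F(3) - F(0) = (3*log(13)) - (log(64)) = -6*log(2) + 3*log(13).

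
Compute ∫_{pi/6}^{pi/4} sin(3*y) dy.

sqrt(2)/6

An antiderivative is F(y) = -cos(3*y)/3.
Then F(pi/4) - F(pi/6) = (sqrt(2)/6) - (0) = sqrt(2)/6.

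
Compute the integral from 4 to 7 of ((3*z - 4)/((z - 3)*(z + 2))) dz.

log(9)

Factor the denominator: z**2 - z - 6 = (z + 2)(z - 3).
Partial fractions: (3*z - 4)/((z - 3)*(z + 2)) = 2/(z + 2) + 1/(z - 3).
An antiderivative is F(z) = log(z - 3) + 2*log(z + 2).
Then F(7) - F(4) = (2*log(2) + 4*log(3)) - (log(36)) = log(9).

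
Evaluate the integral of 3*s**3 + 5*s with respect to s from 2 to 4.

210

By the power rule, an antiderivative is F(s) = 3*s**4/4 + 5*s**2/2.
Then F(4) - F(2) = (232) - (22) = 210.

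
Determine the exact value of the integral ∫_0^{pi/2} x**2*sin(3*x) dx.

-pi/9 - 2/27

Integrate by parts twice (u = x^2, dv = sin(3*x) dx).
An antiderivative is F(x) = -x**2*cos(3*x)/3 + 2*x*sin(3*x)/9 + 2*cos(3*x)/27.
Then F(pi/2) - F(0) = (-pi/9) - (2/27) = -pi/9 - 2/27.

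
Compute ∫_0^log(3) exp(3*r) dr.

Let u = exp(r), so du = exp(r) dr. When r = 0, u = 1; when r = log(3), u = 3.
The integral becomes ∫ u**2 du from 1 to 3, with antiderivative u**3/3.
Back in r: F(r) = exp(3*r)/3.
Then F(log(3)) - F(0) = (9) - (1/3) = 26/3.

26/3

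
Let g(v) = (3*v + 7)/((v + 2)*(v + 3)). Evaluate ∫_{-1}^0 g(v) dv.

log(9/2)

Factor the denominator: v**2 + 5*v + 6 = (v + 3)(v + 2).
Partial fractions: (3*v + 7)/((v + 2)*(v + 3)) = 2/(v + 3) + 1/(v + 2).
An antiderivative is F(v) = log(v + 2) + 2*log(v + 3).
Then F(0) - F(-1) = (log(18)) - (log(4)) = log(9/2).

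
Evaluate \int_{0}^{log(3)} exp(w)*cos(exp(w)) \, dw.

-sin(1) + sin(3)

Let u = exp(w), so du = exp(w) dw. When w = 0, u = 1; when w = log(3), u = 3.
The integral becomes ∫ cos(u) du from 1 to 3, with antiderivative sin(u).
Back in w: F(w) = sin(exp(w)).
Then F(log(3)) - F(0) = (sin(3)) - (sin(1)) = -sin(1) + sin(3).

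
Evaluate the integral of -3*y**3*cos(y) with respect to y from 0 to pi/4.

-18 - 9*sqrt(2)*pi**2/32 - 3*sqrt(2)*pi**3/128 + 9*sqrt(2)*pi/4 + 9*sqrt(2)

Integrate by parts 3 times (u = y^3, dv = -3*cos(y) dy).
An antiderivative is F(y) = -3*y**3*sin(y) - 9*y**2*cos(y) + 18*y*sin(y) + 18*cos(y).
Then F(pi/4) - F(0) = (3*sqrt(2)*(-12*pi**2 - pi**3 + 96*pi + 384)/128) - (18) = -18 - 9*sqrt(2)*pi**2/32 - 3*sqrt(2)*pi**3/128 + 9*sqrt(2)*pi/4 + 9*sqrt(2).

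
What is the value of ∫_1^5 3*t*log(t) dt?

-18 + 75*log(5)/2

Integrate by parts once (u = ln t, dv = 3*t dt).
An antiderivative is F(t) = 3*t**2*(2*log(t) - 1)/4.
Then F(5) - F(1) = (-75/4 + 75*log(5)/2) - (-3/4) = -18 + 75*log(5)/2.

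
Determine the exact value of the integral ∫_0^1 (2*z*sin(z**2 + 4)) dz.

Let u = z**2 + 4, so du = 2*z dz. When z = 0, u = 4; when z = 1, u = 5.
The integral becomes ∫ sin(u) du from 4 to 5, with antiderivative -cos(u).
Back in z: F(z) = -cos(z**2 + 4).
Then F(1) - F(0) = (-cos(5)) - (-cos(4)) = cos(4) - cos(5).

cos(4) - cos(5)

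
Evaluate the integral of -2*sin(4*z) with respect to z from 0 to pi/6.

-3/4

An antiderivative is F(z) = cos(4*z)/2.
Then F(pi/6) - F(0) = (-1/4) - (1/2) = -3/4.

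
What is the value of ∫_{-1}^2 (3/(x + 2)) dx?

log(64)

An antiderivative is F(x) = 3*log(x + 2).
Then F(2) - F(-1) = (log(64)) - (0) = log(64).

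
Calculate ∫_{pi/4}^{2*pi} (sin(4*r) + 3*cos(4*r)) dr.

An antiderivative is F(r) = 3*sin(4*r)/4 - cos(4*r)/4.
Then F(2*pi) - F(pi/4) = (-1/4) - (1/4) = -1/2.

-1/2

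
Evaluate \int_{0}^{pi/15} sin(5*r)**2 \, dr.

-sqrt(3)/40 + pi/30

Use the identity sin^2(5*r) = (1 - cos(10*r))/2.
An antiderivative is F(r) = r/2 - sin(10*r)/20.
Then F(pi/15) - F(0) = (-sqrt(3)/40 + pi/30) - (0) = -sqrt(3)/40 + pi/30.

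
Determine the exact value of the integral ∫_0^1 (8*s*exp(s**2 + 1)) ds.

Let u = s**2 + 1, so du = 2*s ds. When s = 0, u = 1; when s = 1, u = 2.
The integral becomes 4·∫ exp(u) du from 1 to 2, with antiderivative 4*exp(u).
Back in s: F(s) = 4*exp(s**2 + 1).
Then F(1) - F(0) = (4*exp(2)) - (4*exp(1)) = 4*exp(1)*(-1 + exp(1)).

4*E*(-1 + E)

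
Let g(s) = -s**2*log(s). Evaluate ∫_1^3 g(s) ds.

Integrate by parts once (u = ln s, dv = -s**2 ds).
An antiderivative is F(s) = -s**3*(3*log(s) - 1)/9.
Then F(3) - F(1) = (3 - 9*log(3)) - (1/9) = 26/9 - 9*log(3).

26/9 - 9*log(3)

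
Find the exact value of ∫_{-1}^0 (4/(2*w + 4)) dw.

log(4)

An antiderivative is F(w) = 2*log(2*w + 4).
Then F(0) - F(-1) = (log(16)) - (log(4)) = log(4).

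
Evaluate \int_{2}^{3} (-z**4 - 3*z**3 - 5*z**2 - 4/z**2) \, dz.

By the power rule, an antiderivative is F(z) = -z**5/5 - 3*z**4/4 - 5*z**3/3 + 4/z.
Then F(3) - F(2) = (-9181/60) - (-446/15) = -7397/60.

-7397/60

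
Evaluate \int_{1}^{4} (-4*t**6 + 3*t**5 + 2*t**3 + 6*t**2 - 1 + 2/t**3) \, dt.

By the power rule, an antiderivative is F(t) = -4*t**7/7 + t**6/2 + t**4/2 + 2*t**3 - t - 1/t**2.
Then F(4) - F(1) = (-790983/112) - (3/7) = -791031/112.

-791031/112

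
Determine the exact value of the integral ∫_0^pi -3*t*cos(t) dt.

6

Integrate by parts once (u = t, dv = -3*cos(t) dt).
An antiderivative is F(t) = -3*t*sin(t) - 3*cos(t).
Then F(pi) - F(0) = (3) - (-3) = 6.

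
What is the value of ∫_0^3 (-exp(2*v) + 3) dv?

19/2 - exp(6)/2

An antiderivative is F(v) = -exp(2*v)/2 + 3*v.
Then F(3) - F(0) = (9 - exp(6)/2) - (-1/2) = 19/2 - exp(6)/2.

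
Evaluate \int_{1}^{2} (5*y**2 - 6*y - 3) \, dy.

By the power rule, an antiderivative is F(y) = 5*y**3/3 - 3*y**2 - 3*y.
Then F(2) - F(1) = (-14/3) - (-13/3) = -1/3.

-1/3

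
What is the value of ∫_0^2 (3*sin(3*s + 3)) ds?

Let u = 3*s + 3, so du = 3 ds. When s = 0, u = 3; when s = 2, u = 9.
The integral becomes ∫ sin(u) du from 3 to 9, with antiderivative -cos(u).
Back in s: F(s) = -cos(3*s + 3).
Then F(2) - F(0) = (-cos(9)) - (-cos(3)) = cos(3) - cos(9).

cos(3) - cos(9)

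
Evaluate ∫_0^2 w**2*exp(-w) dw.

2 - 10*exp(-2)

Integrate by parts twice (u = w^2, dv = exp(-w) dw).
An antiderivative is F(w) = (-w**2 - 2*w - 2)*exp(-w).
Then F(2) - F(0) = (-10*exp(-2)) - (-2) = 2 - 10*exp(-2).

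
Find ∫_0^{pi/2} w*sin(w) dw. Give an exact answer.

Integrate by parts once (u = w, dv = sin(w) dw).
An antiderivative is F(w) = -w*cos(w) + sin(w).
Then F(pi/2) - F(0) = (1) - (0) = 1.

1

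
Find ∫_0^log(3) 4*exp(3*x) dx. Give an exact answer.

Let u = exp(x), so du = exp(x) dx. When x = 0, u = 1; when x = log(3), u = 3.
The integral becomes 4·∫ u**2 du from 1 to 3, with antiderivative 4*u**3/3.
Back in x: F(x) = 4*exp(3*x)/3.
Then F(log(3)) - F(0) = (36) - (4/3) = 104/3.

104/3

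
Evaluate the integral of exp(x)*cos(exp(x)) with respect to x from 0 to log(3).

-sin(1) + sin(3)

Let u = exp(x), so du = exp(x) dx. When x = 0, u = 1; when x = log(3), u = 3.
The integral becomes ∫ cos(u) du from 1 to 3, with antiderivative sin(u).
Back in x: F(x) = sin(exp(x)).
Then F(log(3)) - F(0) = (sin(3)) - (sin(1)) = -sin(1) + sin(3).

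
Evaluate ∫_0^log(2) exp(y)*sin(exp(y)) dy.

Let u = exp(y), so du = exp(y) dy. When y = 0, u = 1; when y = log(2), u = 2.
The integral becomes ∫ sin(u) du from 1 to 2, with antiderivative -cos(u).
Back in y: F(y) = -cos(exp(y)).
Then F(log(2)) - F(0) = (-cos(2)) - (-cos(1)) = -cos(2) + cos(1).

-cos(2) + cos(1)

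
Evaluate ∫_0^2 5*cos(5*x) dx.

Let u = 5*x, so du = 5 dx. When x = 0, u = 0; when x = 2, u = 10.
The integral becomes ∫ cos(u) du from 0 to 10, with antiderivative sin(u).
Back in x: F(x) = sin(5*x).
Then F(2) - F(0) = (sin(10)) - (0) = sin(10).

sin(10)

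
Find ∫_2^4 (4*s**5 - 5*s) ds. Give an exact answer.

By the power rule, an antiderivative is F(s) = 2*s**6/3 - 5*s**2/2.
Then F(4) - F(2) = (8072/3) - (98/3) = 2658.

2658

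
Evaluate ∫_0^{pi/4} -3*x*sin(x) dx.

Integrate by parts once (u = x, dv = -3*sin(x) dx).
An antiderivative is F(x) = 3*x*cos(x) - 3*sin(x).
Then F(pi/4) - F(0) = (3*sqrt(2)*(-4 + pi)/8) - (0) = 3*sqrt(2)*(-4 + pi)/8.

3*sqrt(2)*(-4 + pi)/8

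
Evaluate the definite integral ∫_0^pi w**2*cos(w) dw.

-2*pi

Integrate by parts twice (u = w^2, dv = cos(w) dw).
An antiderivative is F(w) = w**2*sin(w) + 2*w*cos(w) - 2*sin(w).
Then F(pi) - F(0) = (-2*pi) - (0) = -2*pi.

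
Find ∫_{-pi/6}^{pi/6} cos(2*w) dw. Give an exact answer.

sqrt(3)/2

An antiderivative is F(w) = sin(2*w)/2.
Then F(pi/6) - F(-pi/6) = (sqrt(3)/4) - (-sqrt(3)/4) = sqrt(3)/2.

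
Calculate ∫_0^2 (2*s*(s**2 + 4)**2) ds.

Let u = s**2 + 4, so du = 2*s ds. When s = 0, u = 4; when s = 2, u = 8.
The integral becomes ∫ u**2 du from 4 to 8, with antiderivative u**3/3.
Back in s: F(s) = (s**2 + 4)**3/3.
Then F(2) - F(0) = (512/3) - (64/3) = 448/3.

448/3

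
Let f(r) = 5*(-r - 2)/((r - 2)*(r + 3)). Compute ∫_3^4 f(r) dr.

Factor the denominator: r**2 + r - 6 = (r + 3)(r - 2).
Partial fractions: 5*(-r - 2)/((r - 2)*(r + 3)) = -1/(r + 3) - 4/(r - 2).
An antiderivative is F(r) = -4*log(r - 2) - log(r + 3).
Then F(4) - F(3) = (-4*log(2) - log(7)) - (-log(6)) = log(3/56).

log(3/56)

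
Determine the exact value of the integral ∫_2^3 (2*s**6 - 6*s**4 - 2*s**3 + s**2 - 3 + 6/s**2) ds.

64453/210

By the power rule, an antiderivative is F(s) = 2*s**7/7 - 6*s**5/5 - s**4/2 + s**3/3 - 3*s - 6/s.
Then F(3) - F(2) = (20353/70) - (-1697/105) = 64453/210.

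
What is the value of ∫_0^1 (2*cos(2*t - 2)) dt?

Let u = 2*t - 2, so du = 2 dt. When t = 0, u = -2; when t = 1, u = 0.
The integral becomes ∫ cos(u) du from -2 to 0, with antiderivative sin(u).
Back in t: F(t) = sin(2*t - 2).
Then F(1) - F(0) = (0) - (-sin(2)) = sin(2).

sin(2)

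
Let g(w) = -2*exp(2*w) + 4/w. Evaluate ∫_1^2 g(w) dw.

An antiderivative is F(w) = -exp(2*w) + 4*log(w).
Then F(2) - F(1) = (-exp(4) + log(16)) - (-exp(2)) = -exp(4) + log(16) + exp(2).

-exp(4) + log(16) + exp(2)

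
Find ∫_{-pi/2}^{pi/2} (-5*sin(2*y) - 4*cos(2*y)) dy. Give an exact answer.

An antiderivative is F(y) = -2*sin(2*y) + 5*cos(2*y)/2.
Then F(pi/2) - F(-pi/2) = (-5/2) - (-5/2) = 0.

0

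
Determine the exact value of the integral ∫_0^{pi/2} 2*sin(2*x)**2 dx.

pi/2

Use the identity sin^2(2*x) = (1 - cos(4*x))/2.
An antiderivative is F(x) = x - sin(4*x)/4.
Then F(pi/2) - F(0) = (pi/2) - (0) = pi/2.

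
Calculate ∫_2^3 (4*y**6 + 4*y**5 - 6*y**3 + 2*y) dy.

64151/42

By the power rule, an antiderivative is F(y) = 4*y**7/7 + 2*y**6/3 - 3*y**4/2 + y**2.
Then F(3) - F(2) = (22725/14) - (2012/21) = 64151/42.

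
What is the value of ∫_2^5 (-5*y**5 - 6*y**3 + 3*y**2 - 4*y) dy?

By the power rule, an antiderivative is F(y) = -5*y**6/6 - 3*y**4/2 + y**3 - 2*y**2.
Then F(5) - F(2) = (-41650/3) - (-232/3) = -13806.

-13806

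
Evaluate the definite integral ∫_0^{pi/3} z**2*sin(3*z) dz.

-4/27 + pi**2/27

Integrate by parts twice (u = z^2, dv = sin(3*z) dz).
An antiderivative is F(z) = -z**2*cos(3*z)/3 + 2*z*sin(3*z)/9 + 2*cos(3*z)/27.
Then F(pi/3) - F(0) = (-2/27 + pi**2/27) - (2/27) = -4/27 + pi**2/27.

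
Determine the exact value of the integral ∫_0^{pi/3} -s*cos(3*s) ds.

2/9

Integrate by parts once (u = s, dv = -cos(3*s) ds).
An antiderivative is F(s) = -s*sin(3*s)/3 - cos(3*s)/9.
Then F(pi/3) - F(0) = (1/9) - (-1/9) = 2/9.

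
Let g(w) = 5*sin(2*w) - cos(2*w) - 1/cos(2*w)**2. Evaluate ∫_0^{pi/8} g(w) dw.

2 - 3*sqrt(2)/2

An antiderivative is F(w) = -sin(2*w)/2 - 5*cos(2*w)/2 - tan(2*w)/2.
Then F(pi/8) - F(0) = (-3*sqrt(2)/2 - 1/2) - (-5/2) = 2 - 3*sqrt(2)/2.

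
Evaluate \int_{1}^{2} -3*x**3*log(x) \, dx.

Integrate by parts once (u = ln x, dv = -3*x**3 dx).
An antiderivative is F(x) = -3*x**4*(4*log(x) - 1)/16.
Then F(2) - F(1) = (3 - 12*log(2)) - (3/16) = 45/16 - 12*log(2).

45/16 - 12*log(2)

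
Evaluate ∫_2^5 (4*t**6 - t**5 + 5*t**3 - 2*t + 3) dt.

By the power rule, an antiderivative is F(t) = 4*t**7/7 - t**6/6 + 5*t**4/4 - t**2 + 3*t.
Then F(5) - F(2) = (3596035/84) - (1774/21) = 1196313/28.

1196313/28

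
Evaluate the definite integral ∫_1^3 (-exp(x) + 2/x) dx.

An antiderivative is F(x) = -exp(x) + 2*log(x).
Then F(3) - F(1) = (-exp(3) + log(9)) - (-exp(1)) = -exp(3) + log(9) + exp(1).

-exp(3) + log(9) + exp(1)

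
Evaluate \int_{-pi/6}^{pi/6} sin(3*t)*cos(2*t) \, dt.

0

Use the identity sin(3*t)cos(2*t) = [sin(5*t) + sin(t)]/2.
An antiderivative is F(t) = -cos(t)/2 - cos(5*t)/10.
Then F(pi/6) - F(-pi/6) = (-sqrt(3)/5) - (-sqrt(3)/5) = 0.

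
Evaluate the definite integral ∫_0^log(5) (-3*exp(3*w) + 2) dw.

An antiderivative is F(w) = -exp(3*w) + 2*w.
Then F(log(5)) - F(0) = (-125 + log(25)) - (-1) = -124 + 2*log(5).

-124 + 2*log(5)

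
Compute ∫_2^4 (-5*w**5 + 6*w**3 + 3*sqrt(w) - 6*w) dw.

By the power rule, an antiderivative is F(w) = -5*w**6/6 + 3*w**4/2 + 2*w**(3/2) - 3*w**2.
Then F(4) - F(2) = (-9184/3) - (-124/3 + 4*sqrt(2)) = -3020 - 4*sqrt(2).

-3020 - 4*sqrt(2)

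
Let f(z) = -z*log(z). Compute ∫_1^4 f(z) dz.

15/4 - 16*log(2)

Integrate by parts once (u = ln z, dv = -z dz).
An antiderivative is F(z) = -z**2*(2*log(z) - 1)/4.
Then F(4) - F(1) = (4 - 16*log(2)) - (1/4) = 15/4 - 16*log(2).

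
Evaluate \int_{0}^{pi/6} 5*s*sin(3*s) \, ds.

Integrate by parts once (u = s, dv = 5*sin(3*s) ds).
An antiderivative is F(s) = -5*s*cos(3*s)/3 + 5*sin(3*s)/9.
Then F(pi/6) - F(0) = (5/9) - (0) = 5/9.

5/9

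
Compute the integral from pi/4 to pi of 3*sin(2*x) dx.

-3/2

An antiderivative is F(x) = -3*cos(2*x)/2.
Then F(pi) - F(pi/4) = (-3/2) - (0) = -3/2.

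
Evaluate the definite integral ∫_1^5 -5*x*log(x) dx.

Integrate by parts once (u = ln x, dv = -5*x dx).
An antiderivative is F(x) = -5*x**2*(2*log(x) - 1)/4.
Then F(5) - F(1) = (125/4 - 125*log(5)/2) - (5/4) = 30 - 125*log(5)/2.

30 - 125*log(5)/2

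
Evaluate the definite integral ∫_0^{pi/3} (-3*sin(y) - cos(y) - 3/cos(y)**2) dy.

An antiderivative is F(y) = -sin(y) + 3*cos(y) - 3*tan(y).
Then F(pi/3) - F(0) = (3/2 - 7*sqrt(3)/2) - (3) = -7*sqrt(3)/2 - 3/2.

-7*sqrt(3)/2 - 3/2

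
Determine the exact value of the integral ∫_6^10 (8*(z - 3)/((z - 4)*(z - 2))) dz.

Factor the denominator: z**2 - 6*z + 8 = (z - 2)(z - 4).
Partial fractions: 8*(z - 3)/((z - 4)*(z - 2)) = 4/(z - 2) + 4/(z - 4).
An antiderivative is F(z) = 4*log(z - 4) + 4*log(z - 2).
Then F(10) - F(6) = (4*log(3) + 16*log(2)) - (12*log(2)) = 4*log(2) + 4*log(3).

4*log(2) + 4*log(3)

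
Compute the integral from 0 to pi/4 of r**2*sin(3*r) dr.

-2/27 - sqrt(2)/27 + sqrt(2)*pi/36 + sqrt(2)*pi**2/96

Integrate by parts twice (u = r^2, dv = sin(3*r) dr).
An antiderivative is F(r) = -r**2*cos(3*r)/3 + 2*r*sin(3*r)/9 + 2*cos(3*r)/27.
Then F(pi/4) - F(0) = (sqrt(2)*(-32 + 24*pi + 9*pi**2)/864) - (2/27) = -2/27 - sqrt(2)/27 + sqrt(2)*pi/36 + sqrt(2)*pi**2/96.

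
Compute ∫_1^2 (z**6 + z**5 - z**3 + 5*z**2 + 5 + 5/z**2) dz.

By the power rule, an antiderivative is F(z) = z**7/7 + z**6/6 - z**4/4 + 5*z**3/3 + 5*z - 5/z.
Then F(2) - F(1) = (641/14) - (145/84) = 3701/84.

3701/84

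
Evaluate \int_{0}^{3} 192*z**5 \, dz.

23328

Let u = 2*z, so du = 2 dz. When z = 0, u = 0; when z = 3, u = 6.
The integral becomes 3·∫ u**5 du from 0 to 6, with antiderivative u**6/2.
Back in z: F(z) = 32*z**6.
Then F(3) - F(0) = (23328) - (0) = 23328.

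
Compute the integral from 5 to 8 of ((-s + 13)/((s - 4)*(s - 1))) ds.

-4*log(7) + 14*log(2)

Factor the denominator: s**2 - 5*s + 4 = (s - 1)(s - 4).
Partial fractions: (-s + 13)/((s - 4)*(s - 1)) = -4/(s - 1) + 3/(s - 4).
An antiderivative is F(s) = 3*log(s - 4) - 4*log(s - 1).
Then F(8) - F(5) = (-4*log(7) + 6*log(2)) - (-8*log(2)) = -4*log(7) + 14*log(2).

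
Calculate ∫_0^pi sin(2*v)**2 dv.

Use the identity sin^2(2*v) = (1 - cos(4*v))/2.
An antiderivative is F(v) = v/2 - sin(4*v)/8.
Then F(pi) - F(0) = (pi/2) - (0) = pi/2.

pi/2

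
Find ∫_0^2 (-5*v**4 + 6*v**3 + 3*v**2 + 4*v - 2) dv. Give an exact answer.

4

By the power rule, an antiderivative is F(v) = -v**5 + 3*v**4/2 + v**3 + 2*v**2 - 2*v.
Then F(2) - F(0) = (4) - (0) = 4.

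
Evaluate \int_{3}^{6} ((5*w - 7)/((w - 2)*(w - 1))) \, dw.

4*log(2) + 2*log(5)

Factor the denominator: w**2 - 3*w + 2 = (w - 1)(w - 2).
Partial fractions: (5*w - 7)/((w - 2)*(w - 1)) = 2/(w - 1) + 3/(w - 2).
An antiderivative is F(w) = 3*log(w - 2) + 2*log(w - 1).
Then F(6) - F(3) = (2*log(5) + 6*log(2)) - (log(4)) = 4*log(2) + 2*log(5).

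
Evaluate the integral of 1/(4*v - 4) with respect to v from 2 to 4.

An antiderivative is F(v) = log(4*v - 4)/4.
Then F(4) - F(2) = (log(12)/4) - (log(2)/2) = log(3)/4.

log(3)/4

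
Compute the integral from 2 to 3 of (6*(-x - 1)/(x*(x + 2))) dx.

Factor the denominator: x**2 + 2*x = (x + 2)x.
Partial fractions: 6*(-x - 1)/(x*(x + 2)) = -3/(x + 2) - 3/x.
An antiderivative is F(x) = -3*log(x) - 3*log(x + 2).
Then F(3) - F(2) = (-3*log(5) - 3*log(3)) - (-9*log(2)) = -3*log(5) - 3*log(3) + 9*log(2).

-3*log(5) - 3*log(3) + 9*log(2)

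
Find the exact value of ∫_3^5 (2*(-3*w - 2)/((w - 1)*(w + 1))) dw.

Factor the denominator: w**2 - 1 = (w + 1)(w - 1).
Partial fractions: 2*(-3*w - 2)/((w - 1)*(w + 1)) = -1/(w + 1) - 5/(w - 1).
An antiderivative is F(w) = -5*log(w - 1) - log(w + 1).
Then F(5) - F(3) = (-11*log(2) - log(3)) - (-7*log(2)) = -log(48).

-log(48)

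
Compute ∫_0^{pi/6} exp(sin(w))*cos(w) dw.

Let u = sin(w), so du = cos(w) dw. When w = 0, u = 0; when w = pi/6, u = 1/2.
The integral becomes ∫ exp(u) du from 0 to 1/2, with antiderivative exp(u).
Back in w: F(w) = exp(sin(w)).
Then F(pi/6) - F(0) = (exp(1/2)) - (1) = -1 + exp(1/2).

-1 + exp(1/2)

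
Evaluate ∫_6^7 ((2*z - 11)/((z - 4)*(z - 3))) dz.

-8*log(3) + 13*log(2)

Factor the denominator: z**2 - 7*z + 12 = (z - 3)(z - 4).
Partial fractions: (2*z - 11)/((z - 4)*(z - 3)) = 5/(z - 3) - 3/(z - 4).
An antiderivative is F(z) = -3*log(z - 4) + 5*log(z - 3).
Then F(7) - F(6) = (-3*log(3) + 10*log(2)) - (-3*log(2) + 5*log(3)) = -8*log(3) + 13*log(2).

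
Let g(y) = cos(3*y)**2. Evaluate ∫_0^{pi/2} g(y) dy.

pi/4

Use the identity cos^2(3*y) = (1 + cos(6*y))/2.
An antiderivative is F(y) = y/2 + sin(6*y)/12.
Then F(pi/2) - F(0) = (pi/4) - (0) = pi/4.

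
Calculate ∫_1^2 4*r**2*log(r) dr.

Integrate by parts once (u = ln r, dv = 4*r**2 dr).
An antiderivative is F(r) = 4*r**3*(3*log(r) - 1)/9.
Then F(2) - F(1) = (-32/9 + 32*log(2)/3) - (-4/9) = -28/9 + 32*log(2)/3.

-28/9 + 32*log(2)/3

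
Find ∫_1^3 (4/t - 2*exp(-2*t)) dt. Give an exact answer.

An antiderivative is F(t) = 4*log(t) + exp(-2*t).
Then F(3) - F(1) = (exp(-6) + 4*log(3)) - (exp(-2)) = -exp(-2) + exp(-6) + 4*log(3).

-exp(-2) + exp(-6) + 4*log(3)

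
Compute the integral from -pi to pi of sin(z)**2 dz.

pi

Use the identity sin^2(z) = (1 - cos(2*z))/2.
An antiderivative is F(z) = z/2 - sin(2*z)/4.
Then F(pi) - F(-pi) = (pi/2) - (-pi/2) = pi.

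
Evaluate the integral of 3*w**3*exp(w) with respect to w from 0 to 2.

18 + 6*exp(2)

Integrate by parts 3 times (u = w^3, dv = 3*exp(w) dw).
An antiderivative is F(w) = (3*w**3 - 9*w**2 + 18*w - 18)*exp(w).
Then F(2) - F(0) = (6*exp(2)) - (-18) = 18 + 6*exp(2).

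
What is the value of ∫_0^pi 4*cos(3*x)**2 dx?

2*pi

Use the identity cos^2(3*x) = (1 + cos(6*x))/2.
An antiderivative is F(x) = 2*x + sin(6*x)/3.
Then F(pi) - F(0) = (2*pi) - (0) = 2*pi.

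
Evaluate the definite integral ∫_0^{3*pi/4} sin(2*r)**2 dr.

3*pi/8

Use the identity sin^2(2*r) = (1 - cos(4*r))/2.
An antiderivative is F(r) = r/2 - sin(4*r)/8.
Then F(3*pi/4) - F(0) = (3*pi/8) - (0) = 3*pi/8.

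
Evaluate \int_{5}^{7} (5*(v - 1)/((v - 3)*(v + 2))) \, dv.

-3*log(7) + 2*log(2) + 6*log(3)

Factor the denominator: v**2 - v - 6 = (v + 2)(v - 3).
Partial fractions: 5*(v - 1)/((v - 3)*(v + 2)) = 3/(v + 2) + 2/(v - 3).
An antiderivative is F(v) = 2*log(v - 3) + 3*log(v + 2).
Then F(7) - F(5) = (4*log(2) + 6*log(3)) - (2*log(2) + 3*log(7)) = -3*log(7) + 2*log(2) + 6*log(3).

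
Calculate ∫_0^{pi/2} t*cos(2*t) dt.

Integrate by parts once (u = t, dv = cos(2*t) dt).
An antiderivative is F(t) = t*sin(2*t)/2 + cos(2*t)/4.
Then F(pi/2) - F(0) = (-1/4) - (1/4) = -1/2.

-1/2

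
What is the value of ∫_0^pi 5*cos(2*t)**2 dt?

5*pi/2

Use the identity cos^2(2*t) = (1 + cos(4*t))/2.
An antiderivative is F(t) = 5*t/2 + 5*sin(4*t)/8.
Then F(pi) - F(0) = (5*pi/2) - (0) = 5*pi/2.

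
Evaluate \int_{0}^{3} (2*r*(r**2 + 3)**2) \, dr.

567

Let u = r**2 + 3, so du = 2*r dr. When r = 0, u = 3; when r = 3, u = 12.
The integral becomes ∫ u**2 du from 3 to 12, with antiderivative u**3/3.
Back in r: F(r) = (r**2 + 3)**3/3.
Then F(3) - F(0) = (576) - (9) = 567.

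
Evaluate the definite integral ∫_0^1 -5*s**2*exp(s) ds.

Integrate by parts twice (u = s^2, dv = -5*exp(s) ds).
An antiderivative is F(s) = (-5*s**2 + 10*s - 10)*exp(s).
Then F(1) - F(0) = (-5*E) - (-10) = 10 - 5*E.

10 - 5*E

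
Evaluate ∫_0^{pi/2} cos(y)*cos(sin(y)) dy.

Let u = sin(y), so du = cos(y) dy. When y = 0, u = 0; when y = pi/2, u = 1.
The integral becomes ∫ cos(u) du from 0 to 1, with antiderivative sin(u).
Back in y: F(y) = sin(sin(y)).
Then F(pi/2) - F(0) = (sin(1)) - (0) = sin(1).

sin(1)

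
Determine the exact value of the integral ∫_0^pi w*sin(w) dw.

Integrate by parts once (u = w, dv = sin(w) dw).
An antiderivative is F(w) = -w*cos(w) + sin(w).
Then F(pi) - F(0) = (pi) - (0) = pi.

pi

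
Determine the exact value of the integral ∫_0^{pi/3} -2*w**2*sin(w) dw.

-2*sqrt(3)*pi/3 + pi**2/9 + 2

Integrate by parts twice (u = w^2, dv = -2*sin(w) dw).
An antiderivative is F(w) = 2*w**2*cos(w) - 4*w*sin(w) - 4*cos(w).
Then F(pi/3) - F(0) = (-2*sqrt(3)*pi/3 - 2 + pi**2/9) - (-4) = -2*sqrt(3)*pi/3 + pi**2/9 + 2.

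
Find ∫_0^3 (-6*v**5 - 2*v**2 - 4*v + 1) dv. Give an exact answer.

-762

By the power rule, an antiderivative is F(v) = -v**6 - 2*v**3/3 - 2*v**2 + v.
Then F(3) - F(0) = (-762) - (0) = -762.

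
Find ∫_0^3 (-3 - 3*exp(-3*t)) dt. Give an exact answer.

An antiderivative is F(t) = -3*t + exp(-3*t).
Then F(3) - F(0) = (-9 + exp(-9)) - (1) = -10 + exp(-9).

-10 + exp(-9)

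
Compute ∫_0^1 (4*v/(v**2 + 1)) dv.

Let u = v**2 + 1, so du = 2*v dv. When v = 0, u = 1; when v = 1, u = 2.
The integral becomes 2·∫ 1/u du from 1 to 2, with antiderivative 2*log(u).
Back in v: F(v) = 2*log(v**2 + 1).
Then F(1) - F(0) = (log(4)) - (0) = log(4).

log(4)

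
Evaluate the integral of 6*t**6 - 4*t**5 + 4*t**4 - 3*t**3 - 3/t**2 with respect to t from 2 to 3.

605251/420

By the power rule, an antiderivative is F(t) = 6*t**7/7 - 2*t**6/3 + 4*t**5/5 - 3*t**4/4 + 3/t.
Then F(3) - F(2) = (213251/140) - (17251/210) = 605251/420.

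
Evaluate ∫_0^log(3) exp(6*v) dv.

Let u = exp(v), so du = exp(v) dv. When v = 0, u = 1; when v = log(3), u = 3.
The integral becomes ∫ u**5 du from 1 to 3, with antiderivative u**6/6.
Back in v: F(v) = exp(6*v)/6.
Then F(log(3)) - F(0) = (243/2) - (1/6) = 364/3.

364/3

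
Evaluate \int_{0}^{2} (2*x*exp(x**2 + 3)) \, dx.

-exp(3) + exp(7)

Let u = x**2 + 3, so du = 2*x dx. When x = 0, u = 3; when x = 2, u = 7.
The integral becomes ∫ exp(u) du from 3 to 7, with antiderivative exp(u).
Back in x: F(x) = exp(x**2 + 3).
Then F(2) - F(0) = (exp(7)) - (exp(3)) = -exp(3) + exp(7).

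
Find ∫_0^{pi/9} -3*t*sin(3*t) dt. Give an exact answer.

-sqrt(3)/6 + pi/18

Integrate by parts once (u = t, dv = -3*sin(3*t) dt).
An antiderivative is F(t) = t*cos(3*t) - sin(3*t)/3.
Then F(pi/9) - F(0) = (-sqrt(3)/6 + pi/18) - (0) = -sqrt(3)/6 + pi/18.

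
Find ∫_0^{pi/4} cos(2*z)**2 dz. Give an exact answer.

Use the identity cos^2(2*z) = (1 + cos(4*z))/2.
An antiderivative is F(z) = z/2 + sin(4*z)/8.
Then F(pi/4) - F(0) = (pi/8) - (0) = pi/8.

pi/8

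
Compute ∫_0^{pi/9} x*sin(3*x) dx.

-pi/54 + sqrt(3)/18

Integrate by parts once (u = x, dv = sin(3*x) dx).
An antiderivative is F(x) = -x*cos(3*x)/3 + sin(3*x)/9.
Then F(pi/9) - F(0) = (-pi/54 + sqrt(3)/18) - (0) = -pi/54 + sqrt(3)/18.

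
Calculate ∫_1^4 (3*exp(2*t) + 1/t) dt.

An antiderivative is F(t) = 3*exp(2*t)/2 + log(t).
Then F(4) - F(1) = (log(4) + 3*exp(8)/2) - (3*exp(2)/2) = -3*exp(2)/2 + log(4) + 3*exp(8)/2.

-3*exp(2)/2 + log(4) + 3*exp(8)/2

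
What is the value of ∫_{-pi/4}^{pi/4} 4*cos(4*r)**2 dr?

pi

Use the identity cos^2(4*r) = (1 + cos(8*r))/2.
An antiderivative is F(r) = 2*r + sin(8*r)/4.
Then F(pi/4) - F(-pi/4) = (pi/2) - (-pi/2) = pi.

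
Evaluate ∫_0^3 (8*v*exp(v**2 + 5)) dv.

-4*(1 - exp(9))*exp(5)

Let u = v**2 + 5, so du = 2*v dv. When v = 0, u = 5; when v = 3, u = 14.
The integral becomes 4·∫ exp(u) du from 5 to 14, with antiderivative 4*exp(u).
Back in v: F(v) = 4*exp(v**2 + 5).
Then F(3) - F(0) = (4*exp(14)) - (4*exp(5)) = -4*(1 - exp(9))*exp(5).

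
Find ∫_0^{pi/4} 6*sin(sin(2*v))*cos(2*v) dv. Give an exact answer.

3 - 3*cos(1)

Let u = sin(2*v), so du = 2*cos(2*v) dv. When v = 0, u = 0; when v = pi/4, u = 1.
The integral becomes 3·∫ sin(u) du from 0 to 1, with antiderivative -3*cos(u).
Back in v: F(v) = -3*cos(sin(2*v)).
Then F(pi/4) - F(0) = (-3*cos(1)) - (-3) = 3 - 3*cos(1).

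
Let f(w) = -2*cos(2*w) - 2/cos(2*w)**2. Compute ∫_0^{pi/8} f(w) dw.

-1 - sqrt(2)/2

An antiderivative is F(w) = -sin(2*w) - tan(2*w).
Then F(pi/8) - F(0) = (-1 - sqrt(2)/2) - (0) = -1 - sqrt(2)/2.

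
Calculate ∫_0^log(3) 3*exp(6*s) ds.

364

Let u = exp(s), so du = exp(s) ds. When s = 0, u = 1; when s = log(3), u = 3.
The integral becomes 3·∫ u**5 du from 1 to 3, with antiderivative u**6/2.
Back in s: F(s) = exp(6*s)/2.
Then F(log(3)) - F(0) = (729/2) - (1/2) = 364.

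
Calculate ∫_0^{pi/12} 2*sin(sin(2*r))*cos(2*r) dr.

1 - cos(1/2)

Let u = sin(2*r), so du = 2*cos(2*r) dr. When r = 0, u = 0; when r = pi/12, u = 1/2.
The integral becomes ∫ sin(u) du from 0 to 1/2, with antiderivative -cos(u).
Back in r: F(r) = -cos(sin(2*r)).
Then F(pi/12) - F(0) = (-cos(1/2)) - (-1) = 1 - cos(1/2).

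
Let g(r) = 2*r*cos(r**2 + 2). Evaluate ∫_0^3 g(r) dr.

Let u = r**2 + 2, so du = 2*r dr. When r = 0, u = 2; when r = 3, u = 11.
The integral becomes ∫ cos(u) du from 2 to 11, with antiderivative sin(u).
Back in r: F(r) = sin(r**2 + 2).
Then F(3) - F(0) = (sin(11)) - (sin(2)) = sin(11) - sin(2).

sin(11) - sin(2)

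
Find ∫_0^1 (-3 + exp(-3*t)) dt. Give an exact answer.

-8/3 - exp(-3)/3

An antiderivative is F(t) = -3*t - exp(-3*t)/3.
Then F(1) - F(0) = (-3 - exp(-3)/3) - (-1/3) = -8/3 - exp(-3)/3.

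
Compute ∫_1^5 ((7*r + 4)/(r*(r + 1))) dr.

Factor the denominator: r**2 + r = (r + 1)r.
Partial fractions: (7*r + 4)/(r*(r + 1)) = 3/(r + 1) + 4/r.
An antiderivative is F(r) = 4*log(r) + 3*log(r + 1).
Then F(5) - F(1) = (3*log(2) + 3*log(3) + 4*log(5)) - (log(8)) = 3*log(3) + 4*log(5).

3*log(3) + 4*log(5)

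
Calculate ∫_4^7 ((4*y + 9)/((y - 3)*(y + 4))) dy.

log(88)

Factor the denominator: y**2 + y - 12 = (y + 4)(y - 3).
Partial fractions: (4*y + 9)/((y - 3)*(y + 4)) = 1/(y + 4) + 3/(y - 3).
An antiderivative is F(y) = 3*log(y - 3) + log(y + 4).
Then F(7) - F(4) = (log(11) + 6*log(2)) - (log(8)) = log(88).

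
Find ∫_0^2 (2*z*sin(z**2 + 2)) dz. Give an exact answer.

-cos(6) + cos(2)

Let u = z**2 + 2, so du = 2*z dz. When z = 0, u = 2; when z = 2, u = 6.
The integral becomes ∫ sin(u) du from 2 to 6, with antiderivative -cos(u).
Back in z: F(z) = -cos(z**2 + 2).
Then F(2) - F(0) = (-cos(6)) - (-cos(2)) = -cos(6) + cos(2).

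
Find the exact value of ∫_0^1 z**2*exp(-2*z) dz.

Integrate by parts twice (u = z^2, dv = exp(-2*z) dz).
An antiderivative is F(z) = (-2*z**2 - 2*z - 1)*exp(-2*z)/4.
Then F(1) - F(0) = (-5*exp(-2)/4) - (-1/4) = (-5 + exp(2))*exp(-2)/4.

(-5 + exp(2))*exp(-2)/4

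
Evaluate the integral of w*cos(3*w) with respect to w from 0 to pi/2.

-pi/6 - 1/9

Integrate by parts once (u = w, dv = cos(3*w) dw).
An antiderivative is F(w) = w*sin(3*w)/3 + cos(3*w)/9.
Then F(pi/2) - F(0) = (-pi/6) - (1/9) = -pi/6 - 1/9.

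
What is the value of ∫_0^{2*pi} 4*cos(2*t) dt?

An antiderivative is F(t) = 2*sin(2*t).
Then F(2*pi) - F(0) = (0) - (0) = 0.

0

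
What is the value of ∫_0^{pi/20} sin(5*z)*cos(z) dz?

Use the identity sin(5*z)cos(z) = [sin(6*z) + sin(4*z)]/2.
An antiderivative is F(z) = -cos(4*z)/8 - cos(6*z)/12.
Then F(pi/20) - F(0) = (-sqrt(5)/32 - sqrt(10 - 2*sqrt(5))/48 - 1/32) - (-5/24) = -sqrt(5)/32 - sqrt(10 - 2*sqrt(5))/48 + 17/96.

-sqrt(5)/32 - sqrt(10 - 2*sqrt(5))/48 + 17/96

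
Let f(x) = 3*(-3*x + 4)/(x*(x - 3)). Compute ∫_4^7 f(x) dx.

-4*log(7) - 2*log(2)

Factor the denominator: x**2 - 3*x = x(x - 3).
Partial fractions: 3*(-3*x + 4)/(x*(x - 3)) = -4/x - 5/(x - 3).
An antiderivative is F(x) = -4*log(x) - 5*log(x - 3).
Then F(7) - F(4) = (-4*log(7) - 10*log(2)) - (-8*log(2)) = -4*log(7) - 2*log(2).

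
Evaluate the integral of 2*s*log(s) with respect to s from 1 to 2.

-3/2 + log(16)

Integrate by parts once (u = ln s, dv = 2*s ds).
An antiderivative is F(s) = s**2*(2*log(s) - 1)/2.
Then F(2) - F(1) = (-2 + log(16)) - (-1/2) = -3/2 + log(16).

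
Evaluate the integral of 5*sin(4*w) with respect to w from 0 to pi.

An antiderivative is F(w) = -5*cos(4*w)/4.
Then F(pi) - F(0) = (-5/4) - (-5/4) = 0.

0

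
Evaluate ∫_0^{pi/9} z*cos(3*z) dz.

-1/18 + sqrt(3)*pi/54

Integrate by parts once (u = z, dv = cos(3*z) dz).
An antiderivative is F(z) = z*sin(3*z)/3 + cos(3*z)/9.
Then F(pi/9) - F(0) = (1/18 + sqrt(3)*pi/54) - (1/9) = -1/18 + sqrt(3)*pi/54.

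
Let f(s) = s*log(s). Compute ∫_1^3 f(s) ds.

Integrate by parts once (u = ln s, dv = s ds).
An antiderivative is F(s) = s**2*(2*log(s) - 1)/4.
Then F(3) - F(1) = (-9/4 + 9*log(3)/2) - (-1/4) = -2 + 9*log(3)/2.

-2 + 9*log(3)/2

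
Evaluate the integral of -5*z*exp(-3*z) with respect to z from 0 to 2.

-5/9 + 35*exp(-6)/9

Integrate by parts once (u = z, dv = -5*exp(-3*z) dz).
An antiderivative is F(z) = (15*z + 5)*exp(-3*z)/9.
Then F(2) - F(0) = (35*exp(-6)/9) - (5/9) = -5/9 + 35*exp(-6)/9.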